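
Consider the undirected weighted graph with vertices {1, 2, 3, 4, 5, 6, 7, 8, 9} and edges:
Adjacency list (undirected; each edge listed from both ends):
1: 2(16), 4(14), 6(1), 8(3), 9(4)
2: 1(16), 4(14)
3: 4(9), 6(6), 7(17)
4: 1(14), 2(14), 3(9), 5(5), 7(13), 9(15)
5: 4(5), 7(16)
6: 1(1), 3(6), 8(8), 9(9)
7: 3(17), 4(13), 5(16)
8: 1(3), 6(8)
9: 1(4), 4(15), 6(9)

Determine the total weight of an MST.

Kruskal's algorithm — process edges by increasing weight (ties by edge label):
1 6 (1): add — endpoints in different components.
1 8 (3): add — endpoints in different components.
1 9 (4): add — endpoints in different components.
4 5 (5): add — endpoints in different components.
3 6 (6): add — endpoints in different components.
6 8 (8): skip — 6 and 8 already connected.
3 4 (9): add — endpoints in different components.
6 9 (9): skip — 6 and 9 already connected.
4 7 (13): add — endpoints in different components.
1 4 (14): skip — 1 and 4 already connected.
2 4 (14): add — endpoints in different components.
MST edges: 1 6, 1 8, 1 9, 4 5, 3 6, 3 4, 4 7, 2 4; total weight 1+3+4+5+6+9+13+14 = 55.

55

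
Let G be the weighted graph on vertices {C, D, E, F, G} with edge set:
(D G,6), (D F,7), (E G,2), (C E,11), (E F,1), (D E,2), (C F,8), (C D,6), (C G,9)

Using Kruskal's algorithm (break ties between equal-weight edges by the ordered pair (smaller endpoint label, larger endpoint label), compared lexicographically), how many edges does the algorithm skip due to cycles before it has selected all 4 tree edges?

Sort edges by weight, then run Kruskal:
E F (1): add. Components now {C} {D} {E,F} {G}
D E (2): add. Components now {C} {D,E,F} {G}
E G (2): add. Components now {C} {D,E,F,G}
C D (6): add. Components now {C,D,E,F,G}
Edges rejected before the tree was complete: 0.

0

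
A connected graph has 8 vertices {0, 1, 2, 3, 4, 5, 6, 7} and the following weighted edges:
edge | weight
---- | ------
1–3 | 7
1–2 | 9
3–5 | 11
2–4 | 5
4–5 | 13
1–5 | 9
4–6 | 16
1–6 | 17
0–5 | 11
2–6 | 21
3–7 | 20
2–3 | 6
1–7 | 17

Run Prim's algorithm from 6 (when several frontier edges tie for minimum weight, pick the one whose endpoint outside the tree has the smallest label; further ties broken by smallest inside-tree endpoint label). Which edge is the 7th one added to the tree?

Grow the tree from 6 using Prim:
Step 1: frontier [4–6 16, 1–6 17, 2–6 21] → take 4–6 (16); add 4.
Step 2: frontier [2–4 5, 4–5 13, 1–6 17, 2–6 21] → take 2–4 (5); add 2.
Step 3: frontier [2–3 6, 1–2 9, 4–5 13, 1–6 17] → take 2–3 (6); add 3.
Step 4: frontier [1–2 9, 1–3 7, 3–5 11, 3–7 20, 4–5 13, 1–6 17] → take 1–3 (7); add 1.
Step 5: frontier [1–5 9, 1–7 17, 3–5 11, 3–7 20, 4–5 13] → take 1–5 (9); add 5.
Step 6: frontier [1–7 17, 3–7 20, 0–5 11] → take 0–5 (11); add 0.
Step 7: frontier [1–7 17, 3–7 20] → take 1–7 (17); add 7.
The 7th edge added is 1–7.

1-7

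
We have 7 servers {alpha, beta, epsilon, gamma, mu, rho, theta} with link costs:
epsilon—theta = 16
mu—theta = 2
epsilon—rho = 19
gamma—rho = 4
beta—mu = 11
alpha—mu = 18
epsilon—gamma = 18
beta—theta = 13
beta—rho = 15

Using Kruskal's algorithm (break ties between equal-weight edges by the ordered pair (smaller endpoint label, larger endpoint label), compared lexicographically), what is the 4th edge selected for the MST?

beta-rho

Sort edges by weight, then run Kruskal:
mu—theta (2): add — endpoints in different components.
gamma—rho (4): add — endpoints in different components.
beta—mu (11): add — endpoints in different components.
beta—theta (13): skip — theta and beta already connected.
beta—rho (15): add — endpoints in different components.
epsilon—theta (16): add — endpoints in different components.
alpha—mu (18): add — endpoints in different components.
The 4th edge added is beta—rho.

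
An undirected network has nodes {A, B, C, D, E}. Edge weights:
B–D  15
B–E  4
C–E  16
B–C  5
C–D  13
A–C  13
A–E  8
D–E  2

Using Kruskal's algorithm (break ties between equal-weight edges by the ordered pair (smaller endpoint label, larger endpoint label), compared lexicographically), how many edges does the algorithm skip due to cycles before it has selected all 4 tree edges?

Kruskal's algorithm — process edges by increasing weight (ties by edge label):
D–E (2): add — endpoints in different components.
B–E (4): add — endpoints in different components.
B–C (5): add — endpoints in different components.
A–E (8): add — endpoints in different components.
Edges rejected before the tree was complete: 0.

0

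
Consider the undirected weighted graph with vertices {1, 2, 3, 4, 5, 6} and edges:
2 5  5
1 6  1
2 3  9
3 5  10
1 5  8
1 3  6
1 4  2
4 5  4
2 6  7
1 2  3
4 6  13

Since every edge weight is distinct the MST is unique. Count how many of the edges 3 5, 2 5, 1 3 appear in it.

Kruskal's algorithm — process edges by increasing weight (ties by edge label):
1 6 (1): add — endpoints in different components.
1 4 (2): add — endpoints in different components.
1 2 (3): add — endpoints in different components.
4 5 (4): add — endpoints in different components.
2 5 (5): skip — 2 and 5 already connected.
1 3 (6): add — endpoints in different components.
MST edge set: {1 6, 1 4, 1 2, 4 5, 1 3}.
Of the listed edges, {1 3} are in the MST → 1.

1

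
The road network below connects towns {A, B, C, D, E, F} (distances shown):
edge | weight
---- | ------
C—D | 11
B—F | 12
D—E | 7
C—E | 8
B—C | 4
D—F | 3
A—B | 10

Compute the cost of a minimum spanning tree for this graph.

32

Grow the tree from A using Prim:
Step 1: cheapest edge leaving the tree is A—B (10); add B.
Step 2: cheapest edge leaving the tree is B—C (4); add C.
Step 3: cheapest edge leaving the tree is C—E (8); add E.
Step 4: cheapest edge leaving the tree is D—E (7); add D.
Step 5: cheapest edge leaving the tree is D—F (3); add F.
MST edges: A—B, B—C, C—E, D—E, D—F; total weight 10+4+8+7+3 = 32.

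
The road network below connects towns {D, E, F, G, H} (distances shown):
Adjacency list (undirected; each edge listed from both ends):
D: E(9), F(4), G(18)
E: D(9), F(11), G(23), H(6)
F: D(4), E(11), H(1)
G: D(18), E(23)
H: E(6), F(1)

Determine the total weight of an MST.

Grow the tree from G using Prim:
Step 1: cheapest edge leaving the tree is D-G (18); add D.
Step 2: cheapest edge leaving the tree is D-F (4); add F.
Step 3: cheapest edge leaving the tree is F-H (1); add H.
Step 4: cheapest edge leaving the tree is E-H (6); add E.
MST edges: D-G, D-F, F-H, E-H; total weight 18+4+1+6 = 29.

29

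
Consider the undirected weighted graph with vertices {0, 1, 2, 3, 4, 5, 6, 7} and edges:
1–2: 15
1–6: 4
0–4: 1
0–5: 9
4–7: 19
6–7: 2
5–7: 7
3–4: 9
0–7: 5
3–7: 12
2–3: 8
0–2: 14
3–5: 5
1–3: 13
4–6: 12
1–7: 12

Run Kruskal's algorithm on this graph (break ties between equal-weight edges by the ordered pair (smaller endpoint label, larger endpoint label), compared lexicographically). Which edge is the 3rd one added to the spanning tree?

1-6

Sort edges by weight, then run Kruskal:
0–4 (1): add — endpoints in different components.
6–7 (2): add — endpoints in different components.
1–6 (4): add — endpoints in different components.
0–7 (5): add — endpoints in different components.
3–5 (5): add — endpoints in different components.
5–7 (7): add — endpoints in different components.
2–3 (8): add — endpoints in different components.
The 3rd edge added is 1–6.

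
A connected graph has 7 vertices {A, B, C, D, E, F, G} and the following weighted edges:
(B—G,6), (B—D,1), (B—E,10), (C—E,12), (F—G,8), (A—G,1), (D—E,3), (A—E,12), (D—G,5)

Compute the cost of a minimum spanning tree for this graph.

30

Sort edges by weight, then run Kruskal:
A—G (1): add. Components now {A,G} {B} {C} {D} {E} {F}
B—D (1): add. Components now {A,G} {B,D} {C} {E} {F}
D—E (3): add. Components now {A,G} {B,D,E} {C} {F}
D—G (5): add. Components now {A,B,D,E,G} {C} {F}
B—G (6): skip — B and G already connected.
F—G (8): add. Components now {A,B,D,E,F,G} {C}
B—E (10): skip — B and E already connected.
A—E (12): skip — A and E already connected.
C—E (12): add. Components now {A,B,C,D,E,F,G}
MST edges: A—G, B—D, D—E, D—G, F—G, C—E; total weight 1+1+3+5+8+12 = 30.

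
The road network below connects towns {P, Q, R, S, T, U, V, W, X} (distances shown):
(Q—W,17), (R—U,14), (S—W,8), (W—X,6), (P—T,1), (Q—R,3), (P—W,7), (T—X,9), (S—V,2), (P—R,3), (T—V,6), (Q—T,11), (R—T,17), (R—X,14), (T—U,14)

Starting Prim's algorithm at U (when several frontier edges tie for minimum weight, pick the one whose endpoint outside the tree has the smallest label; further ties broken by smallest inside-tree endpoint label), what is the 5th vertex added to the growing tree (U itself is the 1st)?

Grow the tree from U using Prim:
Step 1: cheapest edge leaving the tree is R—U (14); add R.
Step 2: cheapest edge leaving the tree is P—R (3); add P.
Step 3: cheapest edge leaving the tree is P—T (1); add T.
Step 4: cheapest edge leaving the tree is Q—R (3); add Q.
Step 5: cheapest edge leaving the tree is T—V (6); add V.
Step 6: cheapest edge leaving the tree is S—V (2); add S.
Step 7: cheapest edge leaving the tree is P—W (7); add W.
Step 8: cheapest edge leaving the tree is W—X (6); add X.
Vertex order: U, R, P, T, Q, V, S, W, X. The 5th vertex is Q.

Q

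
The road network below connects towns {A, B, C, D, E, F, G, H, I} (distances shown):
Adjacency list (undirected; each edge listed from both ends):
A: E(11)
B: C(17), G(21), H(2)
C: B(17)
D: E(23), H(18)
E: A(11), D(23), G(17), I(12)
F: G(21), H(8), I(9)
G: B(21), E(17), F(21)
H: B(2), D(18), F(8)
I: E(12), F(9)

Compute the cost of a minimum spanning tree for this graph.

Prim, starting at B.
Step 1: cheapest edge leaving the tree is B—H (2); add H.
Step 2: cheapest edge leaving the tree is F—H (8); add F.
Step 3: cheapest edge leaving the tree is F—I (9); add I.
Step 4: cheapest edge leaving the tree is E—I (12); add E.
Step 5: cheapest edge leaving the tree is A—E (11); add A.
Step 6: cheapest edge leaving the tree is B—C (17); add C.
Step 7: cheapest edge leaving the tree is E—G (17); add G.
Step 8: cheapest edge leaving the tree is D—H (18); add D.
MST edges: B—H, F—H, F—I, E—I, A—E, B—C, E—G, D—H; total weight 2+8+9+12+11+17+17+18 = 94.

94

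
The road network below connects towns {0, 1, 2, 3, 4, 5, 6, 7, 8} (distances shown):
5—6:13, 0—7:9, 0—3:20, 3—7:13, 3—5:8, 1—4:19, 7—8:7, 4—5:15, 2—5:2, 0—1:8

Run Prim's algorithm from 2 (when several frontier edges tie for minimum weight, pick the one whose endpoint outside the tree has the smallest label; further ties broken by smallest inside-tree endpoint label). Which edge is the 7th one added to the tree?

0-1

Grow the tree from 2 using Prim:
Step 1: cheapest edge leaving the tree is 2—5 (2); add 5.
Step 2: cheapest edge leaving the tree is 3—5 (8); add 3.
Step 3: cheapest edge leaving the tree is 5—6 (13); add 6.
Step 4: cheapest edge leaving the tree is 3—7 (13); add 7.
Step 5: cheapest edge leaving the tree is 7—8 (7); add 8.
Step 6: cheapest edge leaving the tree is 0—7 (9); add 0.
Step 7: cheapest edge leaving the tree is 0—1 (8); add 1.
Step 8: cheapest edge leaving the tree is 4—5 (15); add 4.
The 7th edge added is 0—1.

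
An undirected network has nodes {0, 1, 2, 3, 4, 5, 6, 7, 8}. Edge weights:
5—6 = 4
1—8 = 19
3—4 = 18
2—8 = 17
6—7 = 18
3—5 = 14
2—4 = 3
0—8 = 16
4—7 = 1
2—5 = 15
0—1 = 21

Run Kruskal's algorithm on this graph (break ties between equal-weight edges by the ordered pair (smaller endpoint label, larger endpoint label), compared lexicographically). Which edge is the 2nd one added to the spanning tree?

Sort edges by weight, then run Kruskal:
4—7 (1): add — endpoints in different components.
2—4 (3): add — endpoints in different components.
5—6 (4): add — endpoints in different components.
3—5 (14): add — endpoints in different components.
2—5 (15): add — endpoints in different components.
0—8 (16): add — endpoints in different components.
2—8 (17): add — endpoints in different components.
3—4 (18): skip — 3 and 4 already connected.
6—7 (18): skip — 6 and 7 already connected.
1—8 (19): add — endpoints in different components.
The 2nd edge added is 2—4.

2-4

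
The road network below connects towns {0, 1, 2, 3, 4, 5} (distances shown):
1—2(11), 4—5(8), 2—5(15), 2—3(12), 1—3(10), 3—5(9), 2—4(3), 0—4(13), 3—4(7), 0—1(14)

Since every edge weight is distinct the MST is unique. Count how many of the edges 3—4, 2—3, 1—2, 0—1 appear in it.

1

Kruskal: consider edges lightest-first.
2—4 (3): add. Components now {0} {1} {2,4} {3} {5}
3—4 (7): add. Components now {0} {1} {2,3,4} {5}
4—5 (8): add. Components now {0} {1} {2,3,4,5}
3—5 (9): skip — 3 and 5 already connected.
1—3 (10): add. Components now {0} {1,2,3,4,5}
1—2 (11): skip — 1 and 2 already connected.
2—3 (12): skip — 2 and 3 already connected.
0—4 (13): add. Components now {0,1,2,3,4,5}
MST edge set: {2—4, 3—4, 4—5, 1—3, 0—4}.
Of the listed edges, {3—4} are in the MST → 1.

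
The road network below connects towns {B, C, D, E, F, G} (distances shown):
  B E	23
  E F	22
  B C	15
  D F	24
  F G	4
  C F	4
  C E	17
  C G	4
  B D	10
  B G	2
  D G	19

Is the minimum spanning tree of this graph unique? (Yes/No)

No

Sort edges by weight, then run Kruskal:
B G (2): add — endpoints in different components.
C F (4): add — endpoints in different components.
C G (4): add — endpoints in different components.
F G (4): skip — F and G already connected.
B D (10): add — endpoints in different components.
B C (15): skip — B and C already connected.
C E (17): add — endpoints in different components.
Non-tree edge F G has weight 4, equal to the heaviest edge on its tree cycle — swapping gives another MST of the same weight. Not unique.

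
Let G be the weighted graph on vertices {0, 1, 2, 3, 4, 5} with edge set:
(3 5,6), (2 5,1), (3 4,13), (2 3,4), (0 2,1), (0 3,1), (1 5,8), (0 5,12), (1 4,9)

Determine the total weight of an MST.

20

Prim, starting at 2.
Step 1: cheapest edge leaving the tree is 0 2 (1); add 0.
Step 2: cheapest edge leaving the tree is 0 3 (1); add 3.
Step 3: cheapest edge leaving the tree is 2 5 (1); add 5.
Step 4: cheapest edge leaving the tree is 1 5 (8); add 1.
Step 5: cheapest edge leaving the tree is 1 4 (9); add 4.
MST edges: 0 2, 0 3, 2 5, 1 5, 1 4; total weight 1+1+1+8+9 = 20.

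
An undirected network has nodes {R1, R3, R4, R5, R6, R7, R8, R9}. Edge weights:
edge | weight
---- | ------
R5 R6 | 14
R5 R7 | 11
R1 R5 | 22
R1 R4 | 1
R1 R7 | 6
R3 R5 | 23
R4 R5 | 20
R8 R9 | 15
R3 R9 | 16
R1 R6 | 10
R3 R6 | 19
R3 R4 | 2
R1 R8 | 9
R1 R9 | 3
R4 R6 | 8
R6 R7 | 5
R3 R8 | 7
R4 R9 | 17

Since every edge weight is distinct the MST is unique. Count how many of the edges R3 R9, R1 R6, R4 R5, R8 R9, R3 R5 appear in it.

Kruskal's algorithm — process edges by increasing weight (ties by edge label):
R1 R4 (1): add — endpoints in different components.
R3 R4 (2): add — endpoints in different components.
R1 R9 (3): add — endpoints in different components.
R6 R7 (5): add — endpoints in different components.
R1 R7 (6): add — endpoints in different components.
R3 R8 (7): add — endpoints in different components.
R4 R6 (8): skip — R4 and R6 already connected.
R1 R8 (9): skip — R1 and R8 already connected.
R1 R6 (10): skip — R6 and R1 already connected.
R5 R7 (11): add — endpoints in different components.
MST edge set: {R1 R4, R3 R4, R1 R9, R6 R7, R1 R7, R3 R8, R5 R7}.
Of the listed edges, {} are in the MST → 0.

0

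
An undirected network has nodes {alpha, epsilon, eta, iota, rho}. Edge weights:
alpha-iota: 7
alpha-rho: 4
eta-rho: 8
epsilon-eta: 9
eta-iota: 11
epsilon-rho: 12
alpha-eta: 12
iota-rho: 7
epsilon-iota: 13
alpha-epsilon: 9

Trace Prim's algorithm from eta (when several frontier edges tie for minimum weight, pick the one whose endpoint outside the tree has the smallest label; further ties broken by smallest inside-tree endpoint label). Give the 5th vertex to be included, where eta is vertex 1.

Grow the tree from eta using Prim:
Step 1: cheapest edge leaving the tree is eta-rho (8); add rho.
Step 2: cheapest edge leaving the tree is alpha-rho (4); add alpha.
Step 3: cheapest edge leaving the tree is alpha-iota (7); add iota.
Step 4: cheapest edge leaving the tree is alpha-epsilon (9); add epsilon.
Vertex order: eta, rho, alpha, iota, epsilon. The 5th vertex is epsilon.

epsilon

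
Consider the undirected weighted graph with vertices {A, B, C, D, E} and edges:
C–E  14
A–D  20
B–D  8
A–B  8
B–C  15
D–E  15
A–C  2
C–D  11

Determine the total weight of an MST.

32

Kruskal: consider edges lightest-first.
A–C (2): add. Components now {A,C} {B} {D} {E}
A–B (8): add. Components now {A,B,C} {D} {E}
B–D (8): add. Components now {A,B,C,D} {E}
C–D (11): skip — C and D already connected.
C–E (14): add. Components now {A,B,C,D,E}
MST edges: A–C, A–B, B–D, C–E; total weight 2+8+8+14 = 32.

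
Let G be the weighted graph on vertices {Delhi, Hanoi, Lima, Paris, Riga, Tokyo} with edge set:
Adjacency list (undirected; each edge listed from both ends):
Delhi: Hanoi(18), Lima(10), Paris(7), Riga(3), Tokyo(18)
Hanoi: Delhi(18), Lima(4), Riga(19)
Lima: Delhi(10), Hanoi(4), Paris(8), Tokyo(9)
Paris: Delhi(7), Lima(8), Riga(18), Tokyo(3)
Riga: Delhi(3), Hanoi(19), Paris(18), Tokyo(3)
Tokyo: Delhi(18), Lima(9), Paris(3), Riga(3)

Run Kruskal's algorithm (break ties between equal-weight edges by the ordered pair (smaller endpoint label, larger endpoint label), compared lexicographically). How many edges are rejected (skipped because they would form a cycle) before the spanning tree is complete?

1

Kruskal's algorithm — process edges by increasing weight (ties by edge label):
Delhi Riga (3): add — endpoints in different components.
Paris Tokyo (3): add — endpoints in different components.
Riga Tokyo (3): add — endpoints in different components.
Hanoi Lima (4): add — endpoints in different components.
Delhi Paris (7): skip — Delhi and Paris already connected.
Lima Paris (8): add — endpoints in different components.
Edges rejected before the tree was complete: 1.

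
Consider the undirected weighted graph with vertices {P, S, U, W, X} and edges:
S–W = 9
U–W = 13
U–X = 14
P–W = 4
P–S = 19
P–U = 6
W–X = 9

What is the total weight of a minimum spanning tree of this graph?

Sort edges by weight, then run Kruskal:
P–W (4): add — endpoints in different components.
P–U (6): add — endpoints in different components.
S–W (9): add — endpoints in different components.
W–X (9): add — endpoints in different components.
MST edges: P–W, P–U, S–W, W–X; total weight 4+6+9+9 = 28.

28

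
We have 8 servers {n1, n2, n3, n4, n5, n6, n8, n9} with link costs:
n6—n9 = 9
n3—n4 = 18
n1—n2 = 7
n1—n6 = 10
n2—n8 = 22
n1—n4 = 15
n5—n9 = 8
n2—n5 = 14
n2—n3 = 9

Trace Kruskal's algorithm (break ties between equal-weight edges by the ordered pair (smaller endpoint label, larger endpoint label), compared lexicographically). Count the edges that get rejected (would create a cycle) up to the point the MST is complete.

Sort edges by weight, then run Kruskal:
n1—n2 (7): add — endpoints in different components.
n5—n9 (8): add — endpoints in different components.
n2—n3 (9): add — endpoints in different components.
n6—n9 (9): add — endpoints in different components.
n1—n6 (10): add — endpoints in different components.
n2—n5 (14): skip — n2 and n5 already connected.
n1—n4 (15): add — endpoints in different components.
n3—n4 (18): skip — n4 and n3 already connected.
n2—n8 (22): add — endpoints in different components.
Edges rejected before the tree was complete: 2.

2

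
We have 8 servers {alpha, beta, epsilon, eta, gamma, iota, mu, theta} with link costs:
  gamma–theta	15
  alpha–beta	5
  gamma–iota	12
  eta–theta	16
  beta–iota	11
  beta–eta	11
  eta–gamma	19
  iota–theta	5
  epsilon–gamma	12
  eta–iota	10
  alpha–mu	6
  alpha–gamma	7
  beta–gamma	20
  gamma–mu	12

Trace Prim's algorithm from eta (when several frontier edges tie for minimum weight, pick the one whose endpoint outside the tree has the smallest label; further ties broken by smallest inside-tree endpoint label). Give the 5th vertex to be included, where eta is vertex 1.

Prim's algorithm from eta:
Step 1: frontier [eta–iota 10, beta–eta 11, eta–theta 16, eta–gamma 19] → take eta–iota (10); add iota.
Step 2: frontier [beta–eta 11, eta–theta 16, eta–gamma 19, iota–theta 5, beta–iota 11, gamma–iota 12] → take iota–theta (5); add theta.
Step 3: frontier [beta–eta 11, eta–gamma 19, beta–iota 11, gamma–iota 12, gamma–theta 15] → take beta–eta (11); add beta.
Step 4: frontier [alpha–beta 5, beta–gamma 20, eta–gamma 19, gamma–iota 12, gamma–theta 15] → take alpha–beta (5); add alpha.
Step 5: frontier [alpha–mu 6, alpha–gamma 7, beta–gamma 20, eta–gamma 19, gamma–iota 12, gamma–theta 15] → take alpha–mu (6); add mu.
Step 6: frontier [alpha–gamma 7, beta–gamma 20, eta–gamma 19, gamma–iota 12, gamma–mu 12, gamma–theta 15] → take alpha–gamma (7); add gamma.
Step 7: frontier [epsilon–gamma 12] → take epsilon–gamma (12); add epsilon.
Vertex order: eta, iota, theta, beta, alpha, mu, gamma, epsilon. The 5th vertex is alpha.

alpha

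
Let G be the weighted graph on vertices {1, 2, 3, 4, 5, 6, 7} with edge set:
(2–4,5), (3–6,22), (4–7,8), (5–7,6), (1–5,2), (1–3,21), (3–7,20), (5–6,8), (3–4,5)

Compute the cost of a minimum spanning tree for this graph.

Prim, starting at 5.
Step 1: frontier [1–5 2, 5–7 6, 5–6 8] → take 1–5 (2); add 1.
Step 2: frontier [1–3 21, 5–7 6, 5–6 8] → take 5–7 (6); add 7.
Step 3: frontier [1–3 21, 5–6 8, 4–7 8, 3–7 20] → take 4–7 (8); add 4.
Step 4: frontier [1–3 21, 2–4 5, 3–4 5, 5–6 8, 3–7 20] → take 2–4 (5); add 2.
Step 5: frontier [1–3 21, 3–4 5, 5–6 8, 3–7 20] → take 3–4 (5); add 3.
Step 6: frontier [3–6 22, 5–6 8] → take 5–6 (8); add 6.
MST edges: 1–5, 5–7, 4–7, 2–4, 3–4, 5–6; total weight 2+6+8+5+5+8 = 34.

34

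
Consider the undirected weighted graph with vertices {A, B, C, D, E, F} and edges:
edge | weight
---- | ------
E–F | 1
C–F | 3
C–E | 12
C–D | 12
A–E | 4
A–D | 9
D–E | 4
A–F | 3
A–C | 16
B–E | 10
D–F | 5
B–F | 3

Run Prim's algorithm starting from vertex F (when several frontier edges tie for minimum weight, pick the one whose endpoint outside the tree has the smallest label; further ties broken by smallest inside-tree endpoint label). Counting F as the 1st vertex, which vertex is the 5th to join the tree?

Grow the tree from F using Prim:
Step 1: cheapest edge leaving the tree is E–F (1); add E.
Step 2: cheapest edge leaving the tree is A–F (3); add A.
Step 3: cheapest edge leaving the tree is B–F (3); add B.
Step 4: cheapest edge leaving the tree is C–F (3); add C.
Step 5: cheapest edge leaving the tree is D–E (4); add D.
Vertex order: F, E, A, B, C, D. The 5th vertex is C.

C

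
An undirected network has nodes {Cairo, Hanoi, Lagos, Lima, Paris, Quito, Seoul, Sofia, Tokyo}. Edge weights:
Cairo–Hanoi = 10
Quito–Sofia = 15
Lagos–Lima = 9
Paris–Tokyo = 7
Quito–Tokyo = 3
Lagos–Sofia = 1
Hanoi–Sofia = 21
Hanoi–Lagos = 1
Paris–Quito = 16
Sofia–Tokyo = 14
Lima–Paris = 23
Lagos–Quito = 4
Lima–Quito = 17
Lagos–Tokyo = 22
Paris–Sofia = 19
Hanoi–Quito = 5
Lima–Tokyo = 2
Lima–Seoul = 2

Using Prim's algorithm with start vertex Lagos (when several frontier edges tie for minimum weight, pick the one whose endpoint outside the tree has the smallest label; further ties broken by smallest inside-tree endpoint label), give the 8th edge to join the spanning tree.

Grow the tree from Lagos using Prim:
Step 1: cheapest edge leaving the tree is Hanoi–Lagos (1); add Hanoi.
Step 2: cheapest edge leaving the tree is Lagos–Sofia (1); add Sofia.
Step 3: cheapest edge leaving the tree is Lagos–Quito (4); add Quito.
Step 4: cheapest edge leaving the tree is Quito–Tokyo (3); add Tokyo.
Step 5: cheapest edge leaving the tree is Lima–Tokyo (2); add Lima.
Step 6: cheapest edge leaving the tree is Lima–Seoul (2); add Seoul.
Step 7: cheapest edge leaving the tree is Paris–Tokyo (7); add Paris.
Step 8: cheapest edge leaving the tree is Cairo–Hanoi (10); add Cairo.
The 8th edge added is Cairo–Hanoi.

Cairo-Hanoi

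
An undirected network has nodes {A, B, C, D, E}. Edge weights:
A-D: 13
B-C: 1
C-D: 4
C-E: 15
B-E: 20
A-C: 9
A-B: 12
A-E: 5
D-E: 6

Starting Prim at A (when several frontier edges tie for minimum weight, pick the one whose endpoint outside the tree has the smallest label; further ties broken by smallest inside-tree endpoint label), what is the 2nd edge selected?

Prim, starting at A.
Step 1: cheapest edge leaving the tree is A-E (5); add E.
Step 2: cheapest edge leaving the tree is D-E (6); add D.
Step 3: cheapest edge leaving the tree is C-D (4); add C.
Step 4: cheapest edge leaving the tree is B-C (1); add B.
The 2nd edge added is D-E.

D-E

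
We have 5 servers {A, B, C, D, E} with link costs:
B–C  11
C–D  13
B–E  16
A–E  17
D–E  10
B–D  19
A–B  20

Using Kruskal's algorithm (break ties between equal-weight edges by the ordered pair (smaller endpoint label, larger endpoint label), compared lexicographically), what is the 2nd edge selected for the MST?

B-C

Kruskal's algorithm — process edges by increasing weight (ties by edge label):
D–E (10): add — endpoints in different components.
B–C (11): add — endpoints in different components.
C–D (13): add — endpoints in different components.
B–E (16): skip — B and E already connected.
A–E (17): add — endpoints in different components.
The 2nd edge added is B–C.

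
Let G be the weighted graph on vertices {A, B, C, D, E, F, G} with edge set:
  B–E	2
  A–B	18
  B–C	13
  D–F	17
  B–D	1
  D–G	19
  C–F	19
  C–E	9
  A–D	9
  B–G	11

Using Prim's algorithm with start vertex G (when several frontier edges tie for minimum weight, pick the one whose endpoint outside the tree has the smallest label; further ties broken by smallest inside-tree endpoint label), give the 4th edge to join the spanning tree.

Grow the tree from G using Prim:
Step 1: frontier [B–G 11, D–G 19] → take B–G (11); add B.
Step 2: frontier [B–D 1, B–E 2, B–C 13, A–B 18, D–G 19] → take B–D (1); add D.
Step 3: frontier [B–E 2, B–C 13, A–B 18, A–D 9, D–F 17] → take B–E (2); add E.
Step 4: frontier [B–C 13, A–B 18, A–D 9, D–F 17, C–E 9] → take A–D (9); add A.
Step 5: frontier [B–C 13, D–F 17, C–E 9] → take C–E (9); add C.
Step 6: frontier [C–F 19, D–F 17] → take D–F (17); add F.
The 4th edge added is A–D.

A-D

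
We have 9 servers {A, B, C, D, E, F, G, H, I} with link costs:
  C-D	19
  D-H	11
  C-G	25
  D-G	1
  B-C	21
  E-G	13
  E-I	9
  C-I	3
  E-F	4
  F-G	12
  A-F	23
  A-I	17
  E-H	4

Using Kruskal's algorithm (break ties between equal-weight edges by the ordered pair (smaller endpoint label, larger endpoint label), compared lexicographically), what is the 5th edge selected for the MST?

Sort edges by weight, then run Kruskal:
D-G (1): add — endpoints in different components.
C-I (3): add — endpoints in different components.
E-F (4): add — endpoints in different components.
E-H (4): add — endpoints in different components.
E-I (9): add — endpoints in different components.
D-H (11): add — endpoints in different components.
F-G (12): skip — F and G already connected.
E-G (13): skip — E and G already connected.
A-I (17): add — endpoints in different components.
C-D (19): skip — C and D already connected.
B-C (21): add — endpoints in different components.
The 5th edge added is E-I.

E-I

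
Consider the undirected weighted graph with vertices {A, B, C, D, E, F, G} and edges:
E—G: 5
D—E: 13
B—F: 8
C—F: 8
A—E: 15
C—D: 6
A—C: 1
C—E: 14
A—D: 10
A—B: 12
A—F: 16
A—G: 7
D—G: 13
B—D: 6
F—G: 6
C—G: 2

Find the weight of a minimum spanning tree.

26

Grow the tree from D using Prim:
Step 1: cheapest edge leaving the tree is B—D (6); add B.
Step 2: cheapest edge leaving the tree is C—D (6); add C.
Step 3: cheapest edge leaving the tree is A—C (1); add A.
Step 4: cheapest edge leaving the tree is C—G (2); add G.
Step 5: cheapest edge leaving the tree is E—G (5); add E.
Step 6: cheapest edge leaving the tree is F—G (6); add F.
MST edges: B—D, C—D, A—C, C—G, E—G, F—G; total weight 6+6+1+2+5+6 = 26.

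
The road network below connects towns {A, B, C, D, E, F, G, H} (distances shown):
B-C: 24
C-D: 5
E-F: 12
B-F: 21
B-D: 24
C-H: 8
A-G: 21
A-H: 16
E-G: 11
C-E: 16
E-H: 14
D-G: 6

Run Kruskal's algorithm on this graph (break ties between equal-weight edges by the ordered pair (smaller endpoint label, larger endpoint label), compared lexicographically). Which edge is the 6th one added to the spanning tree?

A-H

Sort edges by weight, then run Kruskal:
C-D (5): add — endpoints in different components.
D-G (6): add — endpoints in different components.
C-H (8): add — endpoints in different components.
E-G (11): add — endpoints in different components.
E-F (12): add — endpoints in different components.
E-H (14): skip — E and H already connected.
A-H (16): add — endpoints in different components.
C-E (16): skip — C and E already connected.
A-G (21): skip — A and G already connected.
B-F (21): add — endpoints in different components.
The 6th edge added is A-H.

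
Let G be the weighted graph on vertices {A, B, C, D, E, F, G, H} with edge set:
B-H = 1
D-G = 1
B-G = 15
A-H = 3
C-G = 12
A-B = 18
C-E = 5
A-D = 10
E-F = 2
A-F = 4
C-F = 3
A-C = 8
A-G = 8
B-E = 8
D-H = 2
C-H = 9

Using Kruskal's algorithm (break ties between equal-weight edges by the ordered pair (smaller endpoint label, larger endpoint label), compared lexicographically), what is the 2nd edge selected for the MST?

D-G

Kruskal's algorithm — process edges by increasing weight (ties by edge label):
B-H (1): add — endpoints in different components.
D-G (1): add — endpoints in different components.
D-H (2): add — endpoints in different components.
E-F (2): add — endpoints in different components.
A-H (3): add — endpoints in different components.
C-F (3): add — endpoints in different components.
A-F (4): add — endpoints in different components.
The 2nd edge added is D-G.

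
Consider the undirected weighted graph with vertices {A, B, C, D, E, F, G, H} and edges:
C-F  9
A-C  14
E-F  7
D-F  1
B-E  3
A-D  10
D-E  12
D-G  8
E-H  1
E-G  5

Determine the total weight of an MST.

36

Kruskal's algorithm — process edges by increasing weight (ties by edge label):
D-F (1): add — endpoints in different components.
E-H (1): add — endpoints in different components.
B-E (3): add — endpoints in different components.
E-G (5): add — endpoints in different components.
E-F (7): add — endpoints in different components.
D-G (8): skip — D and G already connected.
C-F (9): add — endpoints in different components.
A-D (10): add — endpoints in different components.
MST edges: D-F, E-H, B-E, E-G, E-F, C-F, A-D; total weight 1+1+3+5+7+9+10 = 36.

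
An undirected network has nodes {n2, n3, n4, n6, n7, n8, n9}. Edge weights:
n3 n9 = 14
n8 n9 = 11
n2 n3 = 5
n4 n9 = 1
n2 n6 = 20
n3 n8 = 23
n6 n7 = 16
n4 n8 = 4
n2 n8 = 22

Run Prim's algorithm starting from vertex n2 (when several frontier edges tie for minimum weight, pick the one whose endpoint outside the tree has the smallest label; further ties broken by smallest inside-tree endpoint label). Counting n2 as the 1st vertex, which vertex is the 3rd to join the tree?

n9

Prim, starting at n2.
Step 1: frontier [n2 n3 5, n2 n6 20, n2 n8 22] → take n2 n3 (5); add n3.
Step 2: frontier [n2 n6 20, n2 n8 22, n3 n9 14, n3 n8 23] → take n3 n9 (14); add n9.
Step 3: frontier [n2 n6 20, n2 n8 22, n3 n8 23, n4 n9 1, n8 n9 11] → take n4 n9 (1); add n4.
Step 4: frontier [n2 n6 20, n2 n8 22, n3 n8 23, n4 n8 4, n8 n9 11] → take n4 n8 (4); add n8.
Step 5: frontier [n2 n6 20] → take n2 n6 (20); add n6.
Step 6: frontier [n6 n7 16] → take n6 n7 (16); add n7.
Vertex order: n2, n3, n9, n4, n8, n6, n7. The 3rd vertex is n9.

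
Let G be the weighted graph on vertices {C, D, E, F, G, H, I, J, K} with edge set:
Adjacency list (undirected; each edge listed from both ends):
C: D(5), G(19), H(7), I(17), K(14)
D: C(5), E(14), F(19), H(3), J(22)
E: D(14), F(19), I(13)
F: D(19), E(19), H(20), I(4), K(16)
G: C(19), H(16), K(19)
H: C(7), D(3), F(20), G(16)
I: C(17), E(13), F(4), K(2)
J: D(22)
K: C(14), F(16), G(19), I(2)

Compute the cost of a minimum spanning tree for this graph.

79

Kruskal: consider edges lightest-first.
I—K (2): add — endpoints in different components.
D—H (3): add — endpoints in different components.
F—I (4): add — endpoints in different components.
C—D (5): add — endpoints in different components.
C—H (7): skip — C and H already connected.
E—I (13): add — endpoints in different components.
C—K (14): add — endpoints in different components.
D—E (14): skip — D and E already connected.
F—K (16): skip — F and K already connected.
G—H (16): add — endpoints in different components.
C—I (17): skip — C and I already connected.
C—G (19): skip — C and G already connected.
D—F (19): skip — D and F already connected.
E—F (19): skip — E and F already connected.
G—K (19): skip — G and K already connected.
F—H (20): skip — F and H already connected.
D—J (22): add — endpoints in different components.
MST edges: I—K, D—H, F—I, C—D, E—I, C—K, G—H, D—J; total weight 2+3+4+5+13+14+16+22 = 79.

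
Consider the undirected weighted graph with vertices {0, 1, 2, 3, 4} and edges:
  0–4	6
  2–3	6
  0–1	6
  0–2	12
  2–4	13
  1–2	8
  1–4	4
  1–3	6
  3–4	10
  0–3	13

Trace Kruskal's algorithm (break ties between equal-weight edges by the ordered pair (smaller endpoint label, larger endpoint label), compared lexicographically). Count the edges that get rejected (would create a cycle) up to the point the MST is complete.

Kruskal: consider edges lightest-first.
1–4 (4): add. Components now {0} {1,4} {2} {3}
0–1 (6): add. Components now {0,1,4} {2} {3}
0–4 (6): skip — 0 and 4 already connected.
1–3 (6): add. Components now {0,1,3,4} {2}
2–3 (6): add. Components now {0,1,2,3,4}
Edges rejected before the tree was complete: 1.

1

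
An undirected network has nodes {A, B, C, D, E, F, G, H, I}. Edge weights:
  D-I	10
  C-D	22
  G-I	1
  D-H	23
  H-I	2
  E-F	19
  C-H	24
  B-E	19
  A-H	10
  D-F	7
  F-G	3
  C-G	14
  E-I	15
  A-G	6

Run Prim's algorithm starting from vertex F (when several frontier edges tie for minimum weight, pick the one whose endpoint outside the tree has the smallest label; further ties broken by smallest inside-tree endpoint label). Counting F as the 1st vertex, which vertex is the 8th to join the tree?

Prim's algorithm from F:
Step 1: cheapest edge leaving the tree is F-G (3); add G.
Step 2: cheapest edge leaving the tree is G-I (1); add I.
Step 3: cheapest edge leaving the tree is H-I (2); add H.
Step 4: cheapest edge leaving the tree is A-G (6); add A.
Step 5: cheapest edge leaving the tree is D-F (7); add D.
Step 6: cheapest edge leaving the tree is C-G (14); add C.
Step 7: cheapest edge leaving the tree is E-I (15); add E.
Step 8: cheapest edge leaving the tree is B-E (19); add B.
Vertex order: F, G, I, H, A, D, C, E, B. The 8th vertex is E.

E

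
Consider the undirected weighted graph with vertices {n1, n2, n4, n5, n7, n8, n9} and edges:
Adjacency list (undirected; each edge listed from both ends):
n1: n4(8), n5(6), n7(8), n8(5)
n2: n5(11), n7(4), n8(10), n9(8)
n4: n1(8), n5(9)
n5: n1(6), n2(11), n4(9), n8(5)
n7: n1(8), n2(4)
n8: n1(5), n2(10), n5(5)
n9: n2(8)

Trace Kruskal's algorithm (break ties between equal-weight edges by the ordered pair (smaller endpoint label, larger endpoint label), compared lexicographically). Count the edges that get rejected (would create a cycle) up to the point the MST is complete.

Kruskal: consider edges lightest-first.
n2 n7 (4): add. Components now {n1} {n4} {n2,n7} {n9} {n8} {n5}
n1 n8 (5): add. Components now {n1,n8} {n4} {n2,n7} {n9} {n5}
n5 n8 (5): add. Components now {n1,n5,n8} {n4} {n2,n7} {n9}
n1 n5 (6): skip — n1 and n5 already connected.
n1 n4 (8): add. Components now {n1,n4,n5,n8} {n2,n7} {n9}
n1 n7 (8): add. Components now {n1,n2,n4,n5,n7,n8} {n9}
n2 n9 (8): add. Components now {n1,n2,n4,n5,n7,n8,n9}
Edges rejected before the tree was complete: 1.

1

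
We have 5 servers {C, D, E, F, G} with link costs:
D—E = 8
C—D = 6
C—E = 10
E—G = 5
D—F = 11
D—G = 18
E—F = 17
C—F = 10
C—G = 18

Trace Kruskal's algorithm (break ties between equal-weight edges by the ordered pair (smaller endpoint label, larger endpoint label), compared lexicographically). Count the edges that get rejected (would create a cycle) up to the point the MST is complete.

Sort edges by weight, then run Kruskal:
E—G (5): add. Components now {C} {D} {E,G} {F}
C—D (6): add. Components now {C,D} {E,G} {F}
D—E (8): add. Components now {C,D,E,G} {F}
C—E (10): skip — C and E already connected.
C—F (10): add. Components now {C,D,E,F,G}
Edges rejected before the tree was complete: 1.

1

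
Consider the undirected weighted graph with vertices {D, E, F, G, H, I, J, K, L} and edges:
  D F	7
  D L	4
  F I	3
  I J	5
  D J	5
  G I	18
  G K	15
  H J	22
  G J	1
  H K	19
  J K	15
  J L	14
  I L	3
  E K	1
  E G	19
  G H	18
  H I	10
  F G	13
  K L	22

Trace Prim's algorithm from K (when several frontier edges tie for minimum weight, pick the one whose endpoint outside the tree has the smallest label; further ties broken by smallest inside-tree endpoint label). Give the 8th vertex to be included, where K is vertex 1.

F

Grow the tree from K using Prim:
Step 1: cheapest edge leaving the tree is E K (1); add E.
Step 2: cheapest edge leaving the tree is G K (15); add G.
Step 3: cheapest edge leaving the tree is G J (1); add J.
Step 4: cheapest edge leaving the tree is D J (5); add D.
Step 5: cheapest edge leaving the tree is D L (4); add L.
Step 6: cheapest edge leaving the tree is I L (3); add I.
Step 7: cheapest edge leaving the tree is F I (3); add F.
Step 8: cheapest edge leaving the tree is H I (10); add H.
Vertex order: K, E, G, J, D, L, I, F, H. The 8th vertex is F.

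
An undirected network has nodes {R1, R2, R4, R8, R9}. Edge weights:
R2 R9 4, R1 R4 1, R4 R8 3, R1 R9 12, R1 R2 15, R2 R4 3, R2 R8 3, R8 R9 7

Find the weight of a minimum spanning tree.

11

Sort edges by weight, then run Kruskal:
R1 R4 (1): add — endpoints in different components.
R2 R4 (3): add — endpoints in different components.
R2 R8 (3): add — endpoints in different components.
R4 R8 (3): skip — R8 and R4 already connected.
R2 R9 (4): add — endpoints in different components.
MST edges: R1 R4, R2 R4, R2 R8, R2 R9; total weight 1+3+3+4 = 11.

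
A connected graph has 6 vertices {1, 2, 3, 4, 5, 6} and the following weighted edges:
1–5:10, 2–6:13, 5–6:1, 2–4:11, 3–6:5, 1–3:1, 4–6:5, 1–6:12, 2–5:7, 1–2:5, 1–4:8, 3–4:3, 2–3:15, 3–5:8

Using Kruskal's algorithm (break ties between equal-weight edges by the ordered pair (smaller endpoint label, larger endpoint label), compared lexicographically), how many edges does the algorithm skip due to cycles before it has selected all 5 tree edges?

Sort edges by weight, then run Kruskal:
1–3 (1): add. Components now {1,3} {2} {4} {5} {6}
5–6 (1): add. Components now {1,3} {2} {4} {5,6}
3–4 (3): add. Components now {1,3,4} {2} {5,6}
1–2 (5): add. Components now {1,2,3,4} {5,6}
3–6 (5): add. Components now {1,2,3,4,5,6}
Edges rejected before the tree was complete: 0.

0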